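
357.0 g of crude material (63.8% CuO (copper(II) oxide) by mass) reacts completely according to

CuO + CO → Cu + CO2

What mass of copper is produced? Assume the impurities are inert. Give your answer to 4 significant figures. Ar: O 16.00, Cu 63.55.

182.0 g

Mass of pure CuO = 357.0 g × 0.638 = 227.77 g.
M(CuO) = 63.55 + 16.00 = 79.55 g/mol.
M(Cu) = 63.55 g/mol.
n(CuO) = 227.77 g / 79.55 g/mol = 2.8632 mol.
From the equation the CuO:Cu mole ratio is 1:1, so n(Cu) = 2.8632 × 1/1 = 2.8632 mol.
Mass of Cu = 2.8632 mol × 63.55 g/mol = 181.96 g.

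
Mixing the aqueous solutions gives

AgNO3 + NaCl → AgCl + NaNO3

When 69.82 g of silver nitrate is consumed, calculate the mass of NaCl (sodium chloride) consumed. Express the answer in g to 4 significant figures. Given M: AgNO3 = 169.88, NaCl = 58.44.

24.02 g

n(AgNO3) = 69.820 g / 169.88 g/mol = 0.41100 mol.
From the equation the AgNO3:NaCl mole ratio is 1:1, so n(NaCl) = 0.41100 × 1/1 = 0.41100 mol.
Mass of NaCl = 0.41100 mol × 58.44 g/mol = 24.019 g.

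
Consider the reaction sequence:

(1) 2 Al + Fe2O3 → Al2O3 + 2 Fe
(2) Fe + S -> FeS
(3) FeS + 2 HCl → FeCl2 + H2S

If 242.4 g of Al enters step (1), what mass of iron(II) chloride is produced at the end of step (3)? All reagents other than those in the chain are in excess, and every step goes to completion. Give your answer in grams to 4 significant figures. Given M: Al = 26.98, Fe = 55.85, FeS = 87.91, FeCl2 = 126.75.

1139 g

n(Al) = 242.4 / 26.98 = 8.9844 mol.
Reaction (1): Al→Fe ratio 2:2 ⇒ n(Fe) = 8.9844 mol.
Reaction (2): Fe→FeS ratio 1:1 ⇒ n(FeS) = 8.9844 mol.
Reaction (3): FeS→FeCl2 ratio 1:1 ⇒ n(FeCl2) = 8.9844 mol.
Mass of FeCl2 = 8.9844 × 126.75 = 1138.8 g.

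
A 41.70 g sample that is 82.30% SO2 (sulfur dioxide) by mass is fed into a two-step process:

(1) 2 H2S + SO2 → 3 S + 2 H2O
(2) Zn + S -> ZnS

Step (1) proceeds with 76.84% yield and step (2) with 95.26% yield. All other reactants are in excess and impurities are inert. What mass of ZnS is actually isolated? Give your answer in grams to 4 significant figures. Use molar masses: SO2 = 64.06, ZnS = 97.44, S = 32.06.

114.6 g

Pure SO2 = 41.70 × 0.8230 = 34.319 g.
n(SO2) = 34.319 / 64.06 = 0.53573 mol.
Step 1 (SO2:S = 1:3): theoretical n(S) = 1.6072 mol; at 76.84% yield, n(S) = 1.2350 mol.
Step 2 (S:ZnS = 1:1): theoretical n(ZnS) = 1.2350 mol, so theoretical mass = 1.2350 × 97.44 = 120.34 g.
At 95.26% yield, actual mass of ZnS = 120.34 × 0.9526 = 114.63 g.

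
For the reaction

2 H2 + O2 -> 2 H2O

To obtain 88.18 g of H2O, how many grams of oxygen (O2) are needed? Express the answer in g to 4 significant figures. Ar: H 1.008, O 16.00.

M(H2O) = 2(1.008) + 16.00 = 18.016 g/mol.
M(O2) = 2(16.00) = 32.00 g/mol.
n(H2O) = 88.180 g / 18.016 g/mol = 4.8945 mol.
From the equation the H2O:O2 mole ratio is 2:1, so n(O2) = 4.8945 × 1/2 = 2.4473 mol.
Mass of O2 = 2.4473 mol × 32.00 g/mol = 78.313 g.

78.31 g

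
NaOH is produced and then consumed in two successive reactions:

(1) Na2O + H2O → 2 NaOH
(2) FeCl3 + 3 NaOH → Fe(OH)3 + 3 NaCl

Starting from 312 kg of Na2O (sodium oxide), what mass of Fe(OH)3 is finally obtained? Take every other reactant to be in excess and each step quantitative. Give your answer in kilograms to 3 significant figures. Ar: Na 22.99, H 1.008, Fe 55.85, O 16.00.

359 kg

M(Na2O) = 2(22.99) + 16.00 = 61.98 g/mol.
M(Fe(OH)3) = 55.85 + 3(16.00) + 3(1.008) = 106.874 g/mol.
312 kg = 312000 g.
n(Na2O) = 312000 / 61.98 = 5034 mol.
Step 1 gives a 1:2 ratio of Na2O to NaOH, so n(NaOH) = 10070 mol.
In step 2 the NaOH:Fe(OH)3 ratio is 3:1, so n(Fe(OH)3) = 3356 mol.
Mass of Fe(OH)3 = 3356 × 106.874 = 358700 g = 359 kg.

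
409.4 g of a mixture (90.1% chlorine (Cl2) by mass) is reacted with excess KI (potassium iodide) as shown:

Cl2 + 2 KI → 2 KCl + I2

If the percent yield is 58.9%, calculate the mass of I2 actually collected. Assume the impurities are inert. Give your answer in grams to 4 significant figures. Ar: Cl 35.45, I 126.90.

Pure Cl2 available = 409.4 g × 0.901 = 368.87 g.
M(Cl2) = 2(35.45) = 70.90 g/mol.
M(I2) = 2(126.90) = 253.80 g/mol.
n(Cl2) = 368.87 g / 70.90 g/mol = 5.2027 mol.
From the equation the Cl2:I2 mole ratio is 1:1, so n(I2) = 5.2027 × 1/1 = 5.2027 mol.
Mass of I2 = 5.2027 mol × 253.80 g/mol = 1320.4 g.
Actual mass collected = 1320.4 g × 0.589 = 777.74 g.

777.7 g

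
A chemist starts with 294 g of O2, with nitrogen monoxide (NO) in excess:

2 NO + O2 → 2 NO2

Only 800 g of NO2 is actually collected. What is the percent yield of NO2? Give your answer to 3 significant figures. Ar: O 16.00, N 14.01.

M(O2) = 2(16.00) = 32.00 g/mol.
M(NO2) = 14.01 + 2(16.00) = 46.01 g/mol.
n(O2) = 294.0 g / 32.00 g/mol = 9.188 mol.
From the equation the O2:NO2 mole ratio is 1:2, so n(NO2) = 9.188 × 2/1 = 18.38 mol.
Mass of NO2 = 18.38 mol × 46.01 g/mol = 845.4 g.
This is the theoretical yield. Percent yield = 800 g / 845.4 g × 100% = 94.63%.

94.6 %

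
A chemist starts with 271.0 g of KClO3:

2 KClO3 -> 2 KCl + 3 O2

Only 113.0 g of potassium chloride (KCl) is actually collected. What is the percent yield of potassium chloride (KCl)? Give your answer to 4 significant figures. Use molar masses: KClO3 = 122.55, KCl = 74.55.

68.54 %

n(KClO3) = 271.00 g / 122.55 g/mol = 2.2113 mol.
From the equation the KClO3:KCl mole ratio is 2:2, so n(KCl) = 2.2113 × 2/2 = 2.2113 mol.
Mass of KCl = 2.2113 mol × 74.55 g/mol = 164.86 g.
This is the theoretical yield. Percent yield = 113.0 g / 164.86 g × 100% = 68.545%.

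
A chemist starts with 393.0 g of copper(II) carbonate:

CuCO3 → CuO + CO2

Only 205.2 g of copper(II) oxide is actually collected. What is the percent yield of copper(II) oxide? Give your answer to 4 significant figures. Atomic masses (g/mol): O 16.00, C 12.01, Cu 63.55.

M(CuCO3) = 63.55 + 12.01 + 3(16.00) = 123.56 g/mol.
M(CuO) = 63.55 + 16.00 = 79.55 g/mol.
n(CuCO3) = 393.00 g / 123.56 g/mol = 3.1806 mol.
From the equation the CuCO3:CuO mole ratio is 1:1, so n(CuO) = 3.1806 × 1/1 = 3.1806 mol.
Mass of CuO = 3.1806 mol × 79.55 g/mol = 253.02 g.
This is the theoretical yield. Percent yield = 205.2 g / 253.02 g × 100% = 81.100%.

81.10 %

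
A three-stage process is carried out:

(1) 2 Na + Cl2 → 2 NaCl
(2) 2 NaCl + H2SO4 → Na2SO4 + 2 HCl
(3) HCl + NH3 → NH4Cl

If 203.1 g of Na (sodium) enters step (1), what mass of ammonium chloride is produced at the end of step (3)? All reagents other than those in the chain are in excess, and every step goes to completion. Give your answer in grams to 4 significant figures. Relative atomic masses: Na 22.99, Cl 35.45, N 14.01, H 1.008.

472.6 g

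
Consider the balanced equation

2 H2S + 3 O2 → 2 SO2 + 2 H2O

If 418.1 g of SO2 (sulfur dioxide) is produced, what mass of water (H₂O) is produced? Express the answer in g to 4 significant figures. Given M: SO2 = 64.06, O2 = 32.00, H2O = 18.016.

n(SO2) = 418.10 g / 64.06 g/mol = 6.5267 mol.
From the equation the SO2:H2O mole ratio is 2:2, so n(H2O) = 6.5267 × 2/2 = 6.5267 mol.
Mass of H2O = 6.5267 mol × 18.016 g/mol = 117.58 g.

117.6 g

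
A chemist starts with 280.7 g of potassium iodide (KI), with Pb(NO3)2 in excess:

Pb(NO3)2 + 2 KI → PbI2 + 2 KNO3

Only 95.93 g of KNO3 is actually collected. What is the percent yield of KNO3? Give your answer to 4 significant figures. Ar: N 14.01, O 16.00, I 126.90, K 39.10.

56.11 %

M(KI) = 39.10 + 126.90 = 166.00 g/mol.
M(KNO3) = 39.10 + 14.01 + 3(16.00) = 101.11 g/mol.
n(KI) = 280.70 g / 166.00 g/mol = 1.6910 mol.
From the equation the KI:KNO3 mole ratio is 2:2, so n(KNO3) = 1.6910 × 2/2 = 1.6910 mol.
Mass of KNO3 = 1.6910 mol × 101.11 g/mol = 170.97 g.
This is the theoretical yield. Percent yield = 95.93 g / 170.97 g × 100% = 56.108%.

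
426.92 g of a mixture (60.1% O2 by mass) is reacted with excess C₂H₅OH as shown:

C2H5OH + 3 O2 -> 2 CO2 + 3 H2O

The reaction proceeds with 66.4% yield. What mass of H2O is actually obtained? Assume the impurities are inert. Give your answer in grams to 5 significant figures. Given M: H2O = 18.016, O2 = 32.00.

Pure O2 available = 426.92 g × 0.601 = 256.579 g.
n(O2) = 256.579 g / 32.00 g/mol = 8.01809 mol.
From the equation the O2:H2O mole ratio is 3:3, so n(H2O) = 8.01809 × 3/3 = 8.01809 mol.
Mass of H2O = 8.01809 mol × 18.016 g/mol = 144.454 g.
Actual mass collected = 144.454 g × 0.664 = 95.9174 g.

95.917 g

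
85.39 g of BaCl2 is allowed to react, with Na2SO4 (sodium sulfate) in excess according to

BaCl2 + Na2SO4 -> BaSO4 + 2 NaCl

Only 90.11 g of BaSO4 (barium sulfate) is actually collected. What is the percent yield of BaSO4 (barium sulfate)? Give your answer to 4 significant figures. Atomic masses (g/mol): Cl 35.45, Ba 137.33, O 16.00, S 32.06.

94.15 %

M(BaCl2) = 137.33 + 2(35.45) = 208.23 g/mol.
M(BaSO4) = 137.33 + 32.06 + 4(16.00) = 233.39 g/mol.
n(BaCl2) = 85.390 g / 208.23 g/mol = 0.41008 mol.
From the equation the BaCl2:BaSO4 mole ratio is 1:1, so n(BaSO4) = 0.41008 × 1/1 = 0.41008 mol.
Mass of BaSO4 = 0.41008 mol × 233.39 g/mol = 95.707 g.
This is the theoretical yield. Percent yield = 90.11 g / 95.707 g × 100% = 94.151%.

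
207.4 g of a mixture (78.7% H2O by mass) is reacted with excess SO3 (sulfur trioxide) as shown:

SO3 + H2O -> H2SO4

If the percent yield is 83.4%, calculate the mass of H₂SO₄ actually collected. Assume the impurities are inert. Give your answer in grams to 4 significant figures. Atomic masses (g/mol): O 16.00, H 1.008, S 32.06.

Pure H2O available = 207.4 g × 0.787 = 163.22 g.
M(H2O) = 2(1.008) + 16.00 = 18.016 g/mol.
M(H2SO4) = 2(1.008) + 32.06 + 4(16.00) = 98.076 g/mol.
n(H2O) = 163.22 g / 18.016 g/mol = 9.0599 mol.
From the equation the H2O:H2SO4 mole ratio is 1:1, so n(H2SO4) = 9.0599 × 1/1 = 9.0599 mol.
Mass of H2SO4 = 9.0599 mol × 98.076 g/mol = 888.56 g.
Actual mass collected = 888.56 g × 0.834 = 741.06 g.

741.1 g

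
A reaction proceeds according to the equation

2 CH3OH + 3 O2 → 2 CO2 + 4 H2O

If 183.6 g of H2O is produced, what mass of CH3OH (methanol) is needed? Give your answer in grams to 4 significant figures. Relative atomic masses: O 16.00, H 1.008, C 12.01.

M(H2O) = 2(1.008) + 16.00 = 18.016 g/mol.
M(CH3OH) = 12.01 + 4(1.008) + 16.00 = 32.042 g/mol.
n(H2O) = 183.60 g / 18.016 g/mol = 10.191 mol.
From the equation the H2O:CH3OH mole ratio is 4:2, so n(CH3OH) = 10.191 × 2/4 = 5.0955 mol.
Mass of CH3OH = 5.0955 mol × 32.042 g/mol = 163.27 g.

163.3 g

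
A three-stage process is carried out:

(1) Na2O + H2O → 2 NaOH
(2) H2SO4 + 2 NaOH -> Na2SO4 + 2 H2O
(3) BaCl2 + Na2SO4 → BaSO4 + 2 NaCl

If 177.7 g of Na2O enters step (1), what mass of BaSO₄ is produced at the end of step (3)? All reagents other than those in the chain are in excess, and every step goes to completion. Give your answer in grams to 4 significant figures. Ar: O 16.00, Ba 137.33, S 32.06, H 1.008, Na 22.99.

669.1 g

M(Na2O) = 2(22.99) + 16.00 = 61.98 g/mol.
M(BaSO4) = 137.33 + 32.06 + 4(16.00) = 233.39 g/mol.
n(Na2O) = 177.7 / 61.98 = 2.8671 mol.
Reaction (1): Na2O→NaOH ratio 1:2 ⇒ n(NaOH) = 5.7341 mol.
Reaction (2): NaOH→Na2SO4 ratio 2:1 ⇒ n(Na2SO4) = 2.8671 mol.
Reaction (3): Na2SO4→BaSO4 ratio 1:1 ⇒ n(BaSO4) = 2.8671 mol.
Mass of BaSO4 = 2.8671 × 233.39 = 669.14 g.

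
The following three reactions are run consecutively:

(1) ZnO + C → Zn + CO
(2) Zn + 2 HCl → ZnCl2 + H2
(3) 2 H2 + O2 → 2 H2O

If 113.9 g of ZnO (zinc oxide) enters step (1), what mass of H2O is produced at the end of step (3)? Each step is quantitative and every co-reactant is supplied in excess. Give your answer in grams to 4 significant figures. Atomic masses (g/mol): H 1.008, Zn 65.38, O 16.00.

M(ZnO) = 65.38 + 16.00 = 81.38 g/mol.
M(H2O) = 2(1.008) + 16.00 = 18.016 g/mol.
n(ZnO) = 113.9 / 81.38 = 1.3996 mol.
Reaction (1): ZnO→Zn ratio 1:1 ⇒ n(Zn) = 1.3996 mol.
Reaction (2): Zn→H2 ratio 1:1 ⇒ n(H2) = 1.3996 mol.
Reaction (3): H2→H2O ratio 2:2 ⇒ n(H2O) = 1.3996 mol.
Mass of H2O = 1.3996 × 18.016 = 25.215 g.

25.22 g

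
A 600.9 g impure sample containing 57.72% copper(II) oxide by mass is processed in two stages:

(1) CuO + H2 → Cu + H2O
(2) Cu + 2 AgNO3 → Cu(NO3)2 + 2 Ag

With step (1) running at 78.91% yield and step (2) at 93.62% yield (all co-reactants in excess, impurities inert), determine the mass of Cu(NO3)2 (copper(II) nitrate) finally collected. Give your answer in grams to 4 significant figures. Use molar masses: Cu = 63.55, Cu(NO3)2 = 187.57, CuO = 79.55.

Pure CuO = 600.9 × 0.5772 = 346.84 g.
n(CuO) = 346.84 / 79.55 = 4.3600 mol.
Step 1 (CuO:Cu = 1:1): theoretical n(Cu) = 4.3600 mol; at 78.91% yield, n(Cu) = 3.4405 mol.
Step 2 (Cu:Cu(NO3)2 = 1:1): theoretical n(Cu(NO3)2) = 3.4405 mol, so theoretical mass = 3.4405 × 187.57 = 645.33 g.
At 93.62% yield, actual mass of Cu(NO3)2 = 645.33 × 0.9362 = 604.16 g.

604.2 g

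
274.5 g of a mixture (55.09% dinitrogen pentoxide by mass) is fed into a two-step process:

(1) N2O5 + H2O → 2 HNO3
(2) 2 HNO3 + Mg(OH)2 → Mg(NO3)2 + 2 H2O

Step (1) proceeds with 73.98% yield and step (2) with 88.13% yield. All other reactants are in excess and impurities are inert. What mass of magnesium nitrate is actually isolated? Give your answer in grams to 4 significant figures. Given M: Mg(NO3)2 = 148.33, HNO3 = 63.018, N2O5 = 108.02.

135.4 g

Pure N2O5 = 274.5 × 0.5509 = 151.22 g.
n(N2O5) = 151.22 / 108.02 = 1.3999 mol.
Step 1 (N2O5:HNO3 = 1:2): theoretical n(HNO3) = 2.7999 mol; at 73.98% yield, n(HNO3) = 2.0714 mol.
Step 2 (HNO3:Mg(NO3)2 = 2:1): theoretical n(Mg(NO3)2) = 1.0357 mol, so theoretical mass = 1.0357 × 148.33 = 153.62 g.
At 88.13% yield, actual mass of Mg(NO3)2 = 153.62 × 0.8813 = 135.39 g.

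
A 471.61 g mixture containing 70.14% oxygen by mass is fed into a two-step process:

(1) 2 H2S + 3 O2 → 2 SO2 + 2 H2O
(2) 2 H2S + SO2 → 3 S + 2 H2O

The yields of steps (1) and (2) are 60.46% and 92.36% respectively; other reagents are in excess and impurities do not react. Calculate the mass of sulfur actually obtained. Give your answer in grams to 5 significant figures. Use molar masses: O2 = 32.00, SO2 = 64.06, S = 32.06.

Pure O2 = 471.61 × 0.7014 = 330.787 g.
n(O2) = 330.787 / 32.00 = 10.3371 mol.
Step 1 (O2:SO2 = 3:2): theoretical n(SO2) = 6.89140 mol; at 60.46% yield, n(SO2) = 4.16654 mol.
Step 2 (SO2:S = 1:3): theoretical n(S) = 12.4996 mol, so theoretical mass = 12.4996 × 32.06 = 400.738 g.
At 92.36% yield, actual mass of S = 400.738 × 0.9236 = 370.122 g.

370.12 g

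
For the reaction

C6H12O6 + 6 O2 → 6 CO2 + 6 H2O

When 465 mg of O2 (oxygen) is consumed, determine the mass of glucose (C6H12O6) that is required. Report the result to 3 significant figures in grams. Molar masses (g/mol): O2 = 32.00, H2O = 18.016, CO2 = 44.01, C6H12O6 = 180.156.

0.436 g

Convert: 465 mg = 0.4650 g.
n(O2) = 0.4650 g / 32.00 g/mol = 0.01453 mol.
From the equation the O2:C6H12O6 mole ratio is 6:1, so n(C6H12O6) = 0.01453 × 1/6 = 0.002422 mol.
Mass of C6H12O6 = 0.002422 mol × 180.156 g/mol = 0.4363 g.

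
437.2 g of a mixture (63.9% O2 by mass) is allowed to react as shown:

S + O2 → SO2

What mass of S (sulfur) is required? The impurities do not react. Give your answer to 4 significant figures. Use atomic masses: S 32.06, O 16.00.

Mass of pure O2 = 437.2 g × 0.639 = 279.37 g.
M(O2) = 2(16.00) = 32.00 g/mol.
M(S) = 32.06 g/mol.
n(O2) = 279.37 g / 32.00 g/mol = 8.7303 mol.
From the equation the O2:S mole ratio is 1:1, so n(S) = 8.7303 × 1/1 = 8.7303 mol.
Mass of S = 8.7303 mol × 32.06 g/mol = 279.89 g.

279.9 g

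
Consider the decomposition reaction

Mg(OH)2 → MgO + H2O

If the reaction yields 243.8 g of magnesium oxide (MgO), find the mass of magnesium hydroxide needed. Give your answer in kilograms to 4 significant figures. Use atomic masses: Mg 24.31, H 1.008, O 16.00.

M(MgO) = 24.31 + 16.00 = 40.31 g/mol.
M(Mg(OH)2) = 24.31 + 2(16.00) + 2(1.008) = 58.326 g/mol.
n(MgO) = 243.80 g / 40.31 g/mol = 6.0481 mol.
From the equation the MgO:Mg(OH)2 mole ratio is 1:1, so n(Mg(OH)2) = 6.0481 × 1/1 = 6.0481 mol.
Mass of Mg(OH)2 = 6.0481 mol × 58.326 g/mol = 352.76 g.
Converting to kg: 352.76 g = 0.3528 kg.

0.3528 kg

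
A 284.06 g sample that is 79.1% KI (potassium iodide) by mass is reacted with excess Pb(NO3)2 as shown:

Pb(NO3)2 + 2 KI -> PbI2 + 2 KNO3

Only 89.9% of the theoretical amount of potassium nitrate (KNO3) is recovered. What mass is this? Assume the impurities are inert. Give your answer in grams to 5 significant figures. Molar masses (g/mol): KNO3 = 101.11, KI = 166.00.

123.04 g

Pure KI available = 284.06 g × 0.791 = 224.691 g.
n(KI) = 224.691 g / 166.00 g/mol = 1.35356 mol.
From the equation the KI:KNO3 mole ratio is 2:2, so n(KNO3) = 1.35356 × 2/2 = 1.35356 mol.
Mass of KNO3 = 1.35356 mol × 101.11 g/mol = 136.859 g.
Actual mass collected = 136.859 g × 0.899 = 123.036 g.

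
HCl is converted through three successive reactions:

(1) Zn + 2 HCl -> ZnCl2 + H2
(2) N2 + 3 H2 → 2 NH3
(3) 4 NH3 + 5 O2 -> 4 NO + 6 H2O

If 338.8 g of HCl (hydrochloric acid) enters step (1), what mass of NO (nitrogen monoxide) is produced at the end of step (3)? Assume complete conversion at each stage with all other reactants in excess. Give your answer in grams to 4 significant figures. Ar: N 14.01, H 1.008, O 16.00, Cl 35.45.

92.96 g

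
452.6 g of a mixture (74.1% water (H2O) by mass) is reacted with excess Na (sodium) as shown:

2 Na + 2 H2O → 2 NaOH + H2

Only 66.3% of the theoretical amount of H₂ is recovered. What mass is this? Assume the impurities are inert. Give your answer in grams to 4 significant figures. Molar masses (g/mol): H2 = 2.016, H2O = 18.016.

Pure H2O available = 452.6 g × 0.741 = 335.38 g.
n(H2O) = 335.38 g / 18.016 g/mol = 18.615 mol.
From the equation the H2O:H2 mole ratio is 2:1, so n(H2) = 18.615 × 1/2 = 9.3077 mol.
Mass of H2 = 9.3077 mol × 2.016 g/mol = 18.764 g.
Actual mass collected = 18.764 g × 0.663 = 12.441 g.

12.44 g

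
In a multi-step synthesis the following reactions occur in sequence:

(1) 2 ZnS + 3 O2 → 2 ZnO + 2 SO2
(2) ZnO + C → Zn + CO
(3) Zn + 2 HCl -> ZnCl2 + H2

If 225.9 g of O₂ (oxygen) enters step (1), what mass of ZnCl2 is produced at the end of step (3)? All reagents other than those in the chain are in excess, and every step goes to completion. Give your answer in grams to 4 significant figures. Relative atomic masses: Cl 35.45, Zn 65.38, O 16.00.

641.4 g

M(O2) = 2(16.00) = 32.00 g/mol.
M(ZnCl2) = 65.38 + 2(35.45) = 136.28 g/mol.
n(O2) = 225.9 / 32.00 = 7.0594 mol.
Reaction (1): O2→ZnO ratio 3:2 ⇒ n(ZnO) = 4.7062 mol.
Reaction (2): ZnO→Zn ratio 1:1 ⇒ n(Zn) = 4.7062 mol.
Reaction (3): Zn→ZnCl2 ratio 1:1 ⇒ n(ZnCl2) = 4.7062 mol.
Mass of ZnCl2 = 4.7062 × 136.28 = 641.37 g.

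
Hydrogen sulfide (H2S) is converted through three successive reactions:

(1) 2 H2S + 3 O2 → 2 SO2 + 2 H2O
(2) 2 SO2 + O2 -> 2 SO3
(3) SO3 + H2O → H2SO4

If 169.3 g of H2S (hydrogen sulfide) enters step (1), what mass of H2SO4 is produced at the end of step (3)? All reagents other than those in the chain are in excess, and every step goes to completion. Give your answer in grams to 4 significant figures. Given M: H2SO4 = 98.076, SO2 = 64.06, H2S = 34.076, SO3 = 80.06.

487.3 g

n(H2S) = 169.3 / 34.076 = 4.9683 mol.
Reaction (1): H2S→SO2 ratio 2:2 ⇒ n(SO2) = 4.9683 mol.
Reaction (2): SO2→SO3 ratio 2:2 ⇒ n(SO3) = 4.9683 mol.
Reaction (3): SO3→H2SO4 ratio 1:1 ⇒ n(H2SO4) = 4.9683 mol.
Mass of H2SO4 = 4.9683 × 98.076 = 487.27 g.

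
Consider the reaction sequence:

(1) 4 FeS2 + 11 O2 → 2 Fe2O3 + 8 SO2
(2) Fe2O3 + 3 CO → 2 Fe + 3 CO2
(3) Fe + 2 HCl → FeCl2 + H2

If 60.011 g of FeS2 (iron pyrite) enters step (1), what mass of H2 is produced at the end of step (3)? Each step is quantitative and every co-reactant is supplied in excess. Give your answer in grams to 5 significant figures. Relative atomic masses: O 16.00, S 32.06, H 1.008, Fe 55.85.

1.0084 g

M(FeS2) = 55.85 + 2(32.06) = 119.97 g/mol.
M(H2) = 2(1.008) = 2.016 g/mol.
n(FeS2) = 60.011 / 119.97 = 0.500217 mol.
Reaction (1): FeS2→Fe2O3 ratio 4:2 ⇒ n(Fe2O3) = 0.250108 mol.
Reaction (2): Fe2O3→Fe ratio 1:2 ⇒ n(Fe) = 0.500217 mol.
Reaction (3): Fe→H2 ratio 1:1 ⇒ n(H2) = 0.500217 mol.
Mass of H2 = 0.500217 × 2.016 = 1.00844 g.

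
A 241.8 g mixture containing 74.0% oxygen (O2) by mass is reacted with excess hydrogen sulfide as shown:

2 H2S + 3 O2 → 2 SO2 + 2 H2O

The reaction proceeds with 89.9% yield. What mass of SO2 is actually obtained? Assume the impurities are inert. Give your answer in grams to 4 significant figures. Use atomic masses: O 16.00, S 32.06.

214.7 g

Pure O2 available = 241.8 g × 0.740 = 178.93 g.
M(O2) = 2(16.00) = 32.00 g/mol.
M(SO2) = 32.06 + 2(16.00) = 64.06 g/mol.
n(O2) = 178.93 g / 32.00 g/mol = 5.5916 mol.
From the equation the O2:SO2 mole ratio is 3:2, so n(SO2) = 5.5916 × 2/3 = 3.7278 mol.
Mass of SO2 = 3.7278 mol × 64.06 g/mol = 238.80 g.
Actual mass collected = 238.80 g × 0.899 = 214.68 g.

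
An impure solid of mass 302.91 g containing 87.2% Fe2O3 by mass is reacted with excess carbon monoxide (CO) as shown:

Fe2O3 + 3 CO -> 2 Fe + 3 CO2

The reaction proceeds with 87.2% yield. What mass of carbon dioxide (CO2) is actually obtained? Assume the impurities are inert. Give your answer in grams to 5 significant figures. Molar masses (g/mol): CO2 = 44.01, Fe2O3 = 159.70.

190.42 g

Pure Fe2O3 available = 302.91 g × 0.872 = 264.138 g.
n(Fe2O3) = 264.138 g / 159.70 g/mol = 1.65396 mol.
From the equation the Fe2O3:CO2 mole ratio is 1:3, so n(CO2) = 1.65396 × 3/1 = 4.96188 mol.
Mass of CO2 = 4.96188 mol × 44.01 g/mol = 218.372 g.
Actual mass collected = 218.372 g × 0.872 = 190.421 g.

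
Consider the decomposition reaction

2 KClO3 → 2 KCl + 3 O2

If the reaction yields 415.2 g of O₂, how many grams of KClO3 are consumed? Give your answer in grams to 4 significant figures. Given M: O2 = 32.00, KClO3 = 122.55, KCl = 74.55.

1060 g

n(O2) = 415.20 g / 32.00 g/mol = 12.975 mol.
From the equation the O2:KClO3 mole ratio is 3:2, so n(KClO3) = 12.975 × 2/3 = 8.6500 mol.
Mass of KClO3 = 8.6500 mol × 122.55 g/mol = 1060.1 g.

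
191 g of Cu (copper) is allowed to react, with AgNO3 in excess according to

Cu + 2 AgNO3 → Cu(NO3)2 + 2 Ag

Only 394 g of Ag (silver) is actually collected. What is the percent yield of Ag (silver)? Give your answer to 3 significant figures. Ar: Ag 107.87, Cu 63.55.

M(Cu) = 63.55 g/mol.
M(Ag) = 107.87 g/mol.
n(Cu) = 191.0 g / 63.55 g/mol = 3.006 mol.
From the equation the Cu:Ag mole ratio is 1:2, so n(Ag) = 3.006 × 2/1 = 6.011 mol.
Mass of Ag = 6.011 mol × 107.87 g/mol = 648.4 g.
This is the theoretical yield. Percent yield = 394 g / 648.4 g × 100% = 60.76%.

60.8 %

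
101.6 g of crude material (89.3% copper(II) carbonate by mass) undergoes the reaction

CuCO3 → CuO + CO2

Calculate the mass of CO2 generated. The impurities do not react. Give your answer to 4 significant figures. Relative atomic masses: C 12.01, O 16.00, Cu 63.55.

Mass of pure CuCO3 = 101.6 g × 0.893 = 90.729 g.
M(CuCO3) = 63.55 + 12.01 + 3(16.00) = 123.56 g/mol.
M(CO2) = 12.01 + 2(16.00) = 44.01 g/mol.
n(CuCO3) = 90.729 g / 123.56 g/mol = 0.73429 mol.
From the equation the CuCO3:CO2 mole ratio is 1:1, so n(CO2) = 0.73429 × 1/1 = 0.73429 mol.
Mass of CO2 = 0.73429 mol × 44.01 g/mol = 32.316 g.

32.32 g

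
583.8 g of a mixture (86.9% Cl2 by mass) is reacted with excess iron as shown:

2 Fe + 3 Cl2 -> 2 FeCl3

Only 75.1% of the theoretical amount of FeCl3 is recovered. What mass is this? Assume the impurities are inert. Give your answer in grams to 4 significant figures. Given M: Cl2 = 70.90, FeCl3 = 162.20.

581.1 g

Pure Cl2 available = 583.8 g × 0.869 = 507.32 g.
n(Cl2) = 507.32 g / 70.90 g/mol = 7.1555 mol.
From the equation the Cl2:FeCl3 mole ratio is 3:2, so n(FeCl3) = 7.1555 × 2/3 = 4.7703 mol.
Mass of FeCl3 = 4.7703 mol × 162.20 g/mol = 773.74 g.
Actual mass collected = 773.74 g × 0.751 = 581.08 g.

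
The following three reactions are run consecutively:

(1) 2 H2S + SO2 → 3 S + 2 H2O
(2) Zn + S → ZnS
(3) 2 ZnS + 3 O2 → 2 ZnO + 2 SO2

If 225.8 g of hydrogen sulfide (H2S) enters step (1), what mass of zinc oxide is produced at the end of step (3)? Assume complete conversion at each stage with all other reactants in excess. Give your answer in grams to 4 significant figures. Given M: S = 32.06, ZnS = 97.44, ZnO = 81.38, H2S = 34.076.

808.9 g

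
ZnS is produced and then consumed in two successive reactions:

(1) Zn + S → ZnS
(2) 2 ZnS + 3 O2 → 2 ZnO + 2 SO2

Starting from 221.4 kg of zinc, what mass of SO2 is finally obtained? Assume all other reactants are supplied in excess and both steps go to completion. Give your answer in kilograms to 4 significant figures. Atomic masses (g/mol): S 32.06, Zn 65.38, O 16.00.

M(Zn) = 65.38 g/mol.
M(SO2) = 32.06 + 2(16.00) = 64.06 g/mol.
221.4 kg = 221400 g.
n(Zn) = 221400 / 65.38 = 3386.4 mol.
Step 1 gives a 1:1 ratio of Zn to ZnS, so n(ZnS) = 3386.4 mol.
In step 2 the ZnS:SO2 ratio is 2:2, so n(SO2) = 3386.4 mol.
Mass of SO2 = 3386.4 × 64.06 = 216930 g = 216.9 kg.

216.9 kg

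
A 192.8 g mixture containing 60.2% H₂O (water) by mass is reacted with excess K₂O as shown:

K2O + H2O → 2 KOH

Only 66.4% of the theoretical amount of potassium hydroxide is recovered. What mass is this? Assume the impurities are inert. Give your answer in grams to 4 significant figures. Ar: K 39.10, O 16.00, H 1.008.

480.0 g

Pure H2O available = 192.8 g × 0.602 = 116.07 g.
M(H2O) = 2(1.008) + 16.00 = 18.016 g/mol.
M(KOH) = 39.10 + 16.00 + 1.008 = 56.108 g/mol.
n(H2O) = 116.07 g / 18.016 g/mol = 6.4424 mol.
From the equation the H2O:KOH mole ratio is 1:2, so n(KOH) = 6.4424 × 2/1 = 12.885 mol.
Mass of KOH = 12.885 mol × 56.108 g/mol = 722.94 g.
Actual mass collected = 722.94 g × 0.664 = 480.03 g.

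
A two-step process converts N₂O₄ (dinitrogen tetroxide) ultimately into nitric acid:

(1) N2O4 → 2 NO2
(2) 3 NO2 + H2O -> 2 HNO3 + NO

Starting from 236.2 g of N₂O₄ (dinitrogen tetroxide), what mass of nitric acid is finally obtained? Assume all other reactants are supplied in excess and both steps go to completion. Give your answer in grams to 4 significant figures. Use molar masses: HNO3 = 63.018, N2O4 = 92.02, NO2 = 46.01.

n(N2O4) = 236.20 / 92.02 = 2.5668 mol.
Step 1 gives a 1:2 ratio of N2O4 to NO2, so n(NO2) = 5.1337 mol.
In step 2 the NO2:HNO3 ratio is 3:2, so n(HNO3) = 3.4224 mol.
Mass of HNO3 = 3.4224 × 63.018 = 215.68 g.

215.7 g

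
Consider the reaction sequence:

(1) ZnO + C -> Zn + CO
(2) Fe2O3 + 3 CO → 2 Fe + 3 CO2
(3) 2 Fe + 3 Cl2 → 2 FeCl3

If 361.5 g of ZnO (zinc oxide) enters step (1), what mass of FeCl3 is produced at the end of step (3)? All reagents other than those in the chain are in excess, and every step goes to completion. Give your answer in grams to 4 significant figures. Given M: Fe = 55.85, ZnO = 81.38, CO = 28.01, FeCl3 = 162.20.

480.3 g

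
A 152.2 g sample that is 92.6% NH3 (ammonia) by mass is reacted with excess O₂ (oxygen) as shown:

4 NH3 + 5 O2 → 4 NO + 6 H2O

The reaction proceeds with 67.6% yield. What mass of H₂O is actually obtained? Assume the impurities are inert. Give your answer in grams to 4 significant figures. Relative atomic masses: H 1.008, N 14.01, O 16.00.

151.1 g

Pure NH3 available = 152.2 g × 0.926 = 140.94 g.
M(NH3) = 14.01 + 3(1.008) = 17.034 g/mol.
M(H2O) = 2(1.008) + 16.00 = 18.016 g/mol.
n(NH3) = 140.94 g / 17.034 g/mol = 8.2739 mol.
From the equation the NH3:H2O mole ratio is 4:6, so n(H2O) = 8.2739 × 6/4 = 12.411 mol.
Mass of H2O = 12.411 mol × 18.016 g/mol = 223.59 g.
Actual mass collected = 223.59 g × 0.676 = 151.15 g.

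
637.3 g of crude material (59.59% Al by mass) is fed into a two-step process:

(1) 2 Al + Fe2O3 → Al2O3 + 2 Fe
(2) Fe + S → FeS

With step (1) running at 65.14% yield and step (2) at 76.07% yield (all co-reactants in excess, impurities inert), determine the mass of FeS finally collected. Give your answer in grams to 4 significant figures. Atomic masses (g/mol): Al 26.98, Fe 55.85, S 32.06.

613.2 g

Pure Al = 637.3 × 0.5959 = 379.77 g.
M(Al) = 26.98 g/mol.
M(FeS) = 55.85 + 32.06 = 87.91 g/mol.
n(Al) = 379.77 / 26.98 = 14.076 mol.
Step 1 (Al:Fe = 2:2): theoretical n(Fe) = 14.076 mol; at 65.14% yield, n(Fe) = 9.1690 mol.
Step 2 (Fe:FeS = 1:1): theoretical n(FeS) = 9.1690 mol, so theoretical mass = 9.1690 × 87.91 = 806.05 g.
At 76.07% yield, actual mass of FeS = 806.05 × 0.7607 = 613.16 g.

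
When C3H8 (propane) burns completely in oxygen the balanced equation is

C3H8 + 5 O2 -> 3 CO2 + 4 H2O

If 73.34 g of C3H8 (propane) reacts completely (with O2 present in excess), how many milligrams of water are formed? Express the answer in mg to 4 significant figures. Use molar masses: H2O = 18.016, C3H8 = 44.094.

n(C3H8) = 73.340 g / 44.094 g/mol = 1.6633 mol.
From the equation the C3H8:H2O mole ratio is 1:4, so n(H2O) = 1.6633 × 4/1 = 6.6531 mol.
Mass of H2O = 6.6531 mol × 18.016 g/mol = 119.86 g.
Converting to mg: 119.86 g = 119900 mg.

119900 mg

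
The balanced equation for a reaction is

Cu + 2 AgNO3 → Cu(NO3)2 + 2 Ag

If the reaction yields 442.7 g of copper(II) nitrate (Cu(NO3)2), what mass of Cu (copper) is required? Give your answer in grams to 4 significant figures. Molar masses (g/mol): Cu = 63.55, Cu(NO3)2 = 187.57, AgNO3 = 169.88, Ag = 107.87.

n(Cu(NO3)2) = 442.70 g / 187.57 g/mol = 2.3602 mol.
From the equation the Cu(NO3)2:Cu mole ratio is 1:1, so n(Cu) = 2.3602 × 1/1 = 2.3602 mol.
Mass of Cu = 2.3602 mol × 63.55 g/mol = 149.99 g.

150.0 g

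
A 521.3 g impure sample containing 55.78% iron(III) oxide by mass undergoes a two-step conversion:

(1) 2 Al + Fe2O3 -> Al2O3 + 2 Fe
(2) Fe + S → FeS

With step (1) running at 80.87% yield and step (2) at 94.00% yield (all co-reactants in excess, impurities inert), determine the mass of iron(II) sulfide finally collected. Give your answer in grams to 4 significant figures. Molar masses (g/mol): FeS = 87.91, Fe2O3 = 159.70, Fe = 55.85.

243.4 g

Pure Fe2O3 = 521.3 × 0.5578 = 290.78 g.
n(Fe2O3) = 290.78 / 159.70 = 1.8208 mol.
Step 1 (Fe2O3:Fe = 1:2): theoretical n(Fe) = 3.6416 mol; at 80.87% yield, n(Fe) = 2.9450 mol.
Step 2 (Fe:FeS = 1:1): theoretical n(FeS) = 2.9450 mol, so theoretical mass = 2.9450 × 87.91 = 258.89 g.
At 94.00% yield, actual mass of FeS = 258.89 × 0.9400 = 243.36 g.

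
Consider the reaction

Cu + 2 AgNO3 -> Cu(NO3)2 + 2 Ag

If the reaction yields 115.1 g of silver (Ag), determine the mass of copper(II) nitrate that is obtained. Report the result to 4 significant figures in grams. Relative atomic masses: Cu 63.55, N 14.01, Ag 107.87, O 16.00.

100.1 g

M(Ag) = 107.87 g/mol.
M(Cu(NO3)2) = 63.55 + 2(14.01) + 6(16.00) = 187.57 g/mol.
n(Ag) = 115.10 g / 107.87 g/mol = 1.0670 mol.
From the equation the Ag:Cu(NO3)2 mole ratio is 2:1, so n(Cu(NO3)2) = 1.0670 × 1/2 = 0.53351 mol.
Mass of Cu(NO3)2 = 0.53351 mol × 187.57 g/mol = 100.07 g.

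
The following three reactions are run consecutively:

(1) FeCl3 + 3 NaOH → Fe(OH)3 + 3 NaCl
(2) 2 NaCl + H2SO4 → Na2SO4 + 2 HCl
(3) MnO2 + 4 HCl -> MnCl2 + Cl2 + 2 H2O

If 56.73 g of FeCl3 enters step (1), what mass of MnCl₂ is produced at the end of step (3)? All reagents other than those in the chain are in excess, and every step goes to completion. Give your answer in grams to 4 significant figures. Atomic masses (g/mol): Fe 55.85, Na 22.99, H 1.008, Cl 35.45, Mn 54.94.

M(FeCl3) = 55.85 + 3(35.45) = 162.20 g/mol.
M(MnCl2) = 54.94 + 2(35.45) = 125.84 g/mol.
n(FeCl3) = 56.73 / 162.20 = 0.34975 mol.
Reaction (1): FeCl3→NaCl ratio 1:3 ⇒ n(NaCl) = 1.0493 mol.
Reaction (2): NaCl→HCl ratio 2:2 ⇒ n(HCl) = 1.0493 mol.
Reaction (3): HCl→MnCl2 ratio 4:1 ⇒ n(MnCl2) = 0.26232 mol.
Mass of MnCl2 = 0.26232 × 125.84 = 33.010 g.

33.01 g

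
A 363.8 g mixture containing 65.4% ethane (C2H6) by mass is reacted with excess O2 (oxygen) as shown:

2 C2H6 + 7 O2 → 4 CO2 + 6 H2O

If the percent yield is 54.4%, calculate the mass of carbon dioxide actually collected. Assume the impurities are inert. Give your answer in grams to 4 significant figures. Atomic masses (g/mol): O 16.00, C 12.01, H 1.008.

Pure C2H6 available = 363.8 g × 0.654 = 237.93 g.
M(C2H6) = 2(12.01) + 6(1.008) = 30.068 g/mol.
M(CO2) = 12.01 + 2(16.00) = 44.01 g/mol.
n(C2H6) = 237.93 g / 30.068 g/mol = 7.9129 mol.
From the equation the C2H6:CO2 mole ratio is 2:4, so n(CO2) = 7.9129 × 4/2 = 15.826 mol.
Mass of CO2 = 15.826 mol × 44.01 g/mol = 696.49 g.
Actual mass collected = 696.49 g × 0.544 = 378.89 g.

378.9 g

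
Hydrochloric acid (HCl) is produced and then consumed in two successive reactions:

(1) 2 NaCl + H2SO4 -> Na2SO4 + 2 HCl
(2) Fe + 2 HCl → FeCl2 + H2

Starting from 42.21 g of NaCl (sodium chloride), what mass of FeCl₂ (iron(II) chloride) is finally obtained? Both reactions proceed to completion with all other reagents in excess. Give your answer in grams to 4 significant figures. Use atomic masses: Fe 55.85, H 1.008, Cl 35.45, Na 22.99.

M(NaCl) = 22.99 + 35.45 = 58.44 g/mol.
M(FeCl2) = 55.85 + 2(35.45) = 126.75 g/mol.
n(NaCl) = 42.210 / 58.44 = 0.72228 mol.
Step 1 gives a 2:2 ratio of NaCl to HCl, so n(HCl) = 0.72228 mol.
In step 2 the HCl:FeCl2 ratio is 2:1, so n(FeCl2) = 0.36114 mol.
Mass of FeCl2 = 0.36114 × 126.75 = 45.774 g.

45.77 g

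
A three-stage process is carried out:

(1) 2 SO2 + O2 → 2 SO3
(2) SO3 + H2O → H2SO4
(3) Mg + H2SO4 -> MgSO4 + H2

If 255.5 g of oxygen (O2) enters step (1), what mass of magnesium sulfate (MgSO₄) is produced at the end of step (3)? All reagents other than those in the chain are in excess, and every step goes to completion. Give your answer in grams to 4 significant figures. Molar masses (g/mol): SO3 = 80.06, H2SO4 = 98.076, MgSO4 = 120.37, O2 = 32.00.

n(O2) = 255.5 / 32.00 = 7.9844 mol.
Reaction (1): O2→SO3 ratio 1:2 ⇒ n(SO3) = 15.969 mol.
Reaction (2): SO3→H2SO4 ratio 1:1 ⇒ n(H2SO4) = 15.969 mol.
Reaction (3): H2SO4→MgSO4 ratio 1:1 ⇒ n(MgSO4) = 15.969 mol.
Mass of MgSO4 = 15.969 × 120.37 = 1922.2 g.

1922 g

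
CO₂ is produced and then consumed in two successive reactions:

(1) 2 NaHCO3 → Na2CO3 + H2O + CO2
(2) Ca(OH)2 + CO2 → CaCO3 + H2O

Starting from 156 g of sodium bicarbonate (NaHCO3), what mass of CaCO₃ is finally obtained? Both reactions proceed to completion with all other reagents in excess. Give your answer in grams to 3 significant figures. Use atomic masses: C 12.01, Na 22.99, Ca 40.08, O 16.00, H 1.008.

92.9 g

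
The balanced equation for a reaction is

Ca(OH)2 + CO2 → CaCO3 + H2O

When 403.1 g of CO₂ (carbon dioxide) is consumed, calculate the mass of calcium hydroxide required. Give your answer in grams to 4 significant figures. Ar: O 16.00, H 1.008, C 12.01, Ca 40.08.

678.7 g

M(CO2) = 12.01 + 2(16.00) = 44.01 g/mol.
M(Ca(OH)2) = 40.08 + 2(16.00) + 2(1.008) = 74.096 g/mol.
n(CO2) = 403.10 g / 44.01 g/mol = 9.1593 mol.
From the equation the CO2:Ca(OH)2 mole ratio is 1:1, so n(Ca(OH)2) = 9.1593 × 1/1 = 9.1593 mol.
Mass of Ca(OH)2 = 9.1593 mol × 74.096 g/mol = 678.67 g.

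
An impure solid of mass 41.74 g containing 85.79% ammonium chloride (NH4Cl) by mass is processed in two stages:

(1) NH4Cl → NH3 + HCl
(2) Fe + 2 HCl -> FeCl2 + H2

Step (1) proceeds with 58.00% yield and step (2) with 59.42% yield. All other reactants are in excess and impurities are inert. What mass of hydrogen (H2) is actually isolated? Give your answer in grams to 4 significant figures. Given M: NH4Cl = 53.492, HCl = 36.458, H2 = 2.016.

Pure NH4Cl = 41.74 × 0.8579 = 35.809 g.
n(NH4Cl) = 35.809 / 53.492 = 0.66942 mol.
Step 1 (NH4Cl:HCl = 1:1): theoretical n(HCl) = 0.66942 mol; at 58.00% yield, n(HCl) = 0.38827 mol.
Step 2 (HCl:H2 = 2:1): theoretical n(H2) = 0.19413 mol, so theoretical mass = 0.19413 × 2.016 = 0.39137 g.
At 59.42% yield, actual mass of H2 = 0.39137 × 0.5942 = 0.23255 g.

0.2326 g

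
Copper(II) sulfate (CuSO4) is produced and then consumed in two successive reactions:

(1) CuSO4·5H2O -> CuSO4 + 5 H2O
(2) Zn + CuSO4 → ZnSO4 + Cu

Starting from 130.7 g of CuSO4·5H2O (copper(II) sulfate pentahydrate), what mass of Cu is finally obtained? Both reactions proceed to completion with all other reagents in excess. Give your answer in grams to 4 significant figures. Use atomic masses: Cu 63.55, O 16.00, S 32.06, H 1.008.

M(CuSO4·5H2O) = 63.55 + 32.06 + 9(16.00) + 10(1.008) = 249.69 g/mol.
M(Cu) = 63.55 g/mol.
n(CuSO4·5H2O) = 130.70 / 249.69 = 0.52345 mol.
Step 1 gives a 1:1 ratio of CuSO4·5H2O to CuSO4, so n(CuSO4) = 0.52345 mol.
In step 2 the CuSO4:Cu ratio is 1:1, so n(Cu) = 0.52345 mol.
Mass of Cu = 0.52345 × 63.55 = 33.265 g.

33.27 g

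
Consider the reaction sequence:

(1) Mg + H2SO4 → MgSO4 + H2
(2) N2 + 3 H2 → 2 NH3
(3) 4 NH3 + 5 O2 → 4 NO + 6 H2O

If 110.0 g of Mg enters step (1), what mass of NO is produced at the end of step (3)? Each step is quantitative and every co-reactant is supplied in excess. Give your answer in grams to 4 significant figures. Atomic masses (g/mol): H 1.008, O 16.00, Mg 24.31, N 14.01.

90.53 g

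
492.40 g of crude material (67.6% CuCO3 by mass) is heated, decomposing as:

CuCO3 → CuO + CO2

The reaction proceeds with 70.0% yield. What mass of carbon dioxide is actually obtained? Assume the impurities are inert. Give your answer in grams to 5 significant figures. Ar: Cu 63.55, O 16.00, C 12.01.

Pure CuCO3 available = 492.40 g × 0.676 = 332.862 g.
M(CuCO3) = 63.55 + 12.01 + 3(16.00) = 123.56 g/mol.
M(CO2) = 12.01 + 2(16.00) = 44.01 g/mol.
n(CuCO3) = 332.862 g / 123.56 g/mol = 2.69393 mol.
From the equation the CuCO3:CO2 mole ratio is 1:1, so n(CO2) = 2.69393 × 1/1 = 2.69393 mol.
Mass of CO2 = 2.69393 mol × 44.01 g/mol = 118.560 g.
Actual mass collected = 118.560 g × 0.700 = 82.9920 g.

82.992 g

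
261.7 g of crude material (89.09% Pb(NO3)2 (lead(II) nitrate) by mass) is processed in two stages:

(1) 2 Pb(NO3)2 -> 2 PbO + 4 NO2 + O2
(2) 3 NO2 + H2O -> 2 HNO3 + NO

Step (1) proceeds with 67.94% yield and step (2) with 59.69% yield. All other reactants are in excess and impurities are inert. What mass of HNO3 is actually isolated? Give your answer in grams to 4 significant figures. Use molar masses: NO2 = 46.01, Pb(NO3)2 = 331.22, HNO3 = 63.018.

Pure Pb(NO3)2 = 261.7 × 0.8909 = 233.15 g.
n(Pb(NO3)2) = 233.15 / 331.22 = 0.70391 mol.
Step 1 (Pb(NO3)2:NO2 = 2:4): theoretical n(NO2) = 1.4078 mol; at 67.94% yield, n(NO2) = 0.95647 mol.
Step 2 (NO2:HNO3 = 3:2): theoretical n(HNO3) = 0.63765 mol, so theoretical mass = 0.63765 × 63.018 = 40.183 g.
At 59.69% yield, actual mass of HNO3 = 40.183 × 0.5969 = 23.985 g.

23.99 g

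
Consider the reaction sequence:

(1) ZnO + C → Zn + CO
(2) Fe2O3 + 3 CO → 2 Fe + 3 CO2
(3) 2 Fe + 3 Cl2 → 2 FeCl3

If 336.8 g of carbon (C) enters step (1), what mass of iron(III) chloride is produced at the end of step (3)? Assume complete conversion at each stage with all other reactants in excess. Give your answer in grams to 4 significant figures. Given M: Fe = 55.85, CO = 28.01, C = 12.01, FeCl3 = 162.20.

n(C) = 336.8 / 12.01 = 28.043 mol.
Reaction (1): C→CO ratio 1:1 ⇒ n(CO) = 28.043 mol.
Reaction (2): CO→Fe ratio 3:2 ⇒ n(Fe) = 18.696 mol.
Reaction (3): Fe→FeCl3 ratio 2:2 ⇒ n(FeCl3) = 18.696 mol.
Mass of FeCl3 = 18.696 × 162.20 = 3032.4 g.

3032 g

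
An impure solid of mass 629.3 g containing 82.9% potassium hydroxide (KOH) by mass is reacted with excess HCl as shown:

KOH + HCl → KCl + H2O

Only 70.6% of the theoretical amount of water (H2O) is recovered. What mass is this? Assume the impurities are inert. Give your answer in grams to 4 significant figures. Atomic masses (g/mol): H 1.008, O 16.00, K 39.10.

118.3 g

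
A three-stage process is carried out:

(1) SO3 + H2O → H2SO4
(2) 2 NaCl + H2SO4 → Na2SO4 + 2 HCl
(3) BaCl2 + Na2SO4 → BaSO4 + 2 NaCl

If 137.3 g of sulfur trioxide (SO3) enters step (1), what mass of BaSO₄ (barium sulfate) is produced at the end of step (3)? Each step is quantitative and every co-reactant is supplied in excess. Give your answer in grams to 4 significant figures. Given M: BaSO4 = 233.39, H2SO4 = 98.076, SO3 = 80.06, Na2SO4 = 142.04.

n(SO3) = 137.3 / 80.06 = 1.7150 mol.
Reaction (1): SO3→H2SO4 ratio 1:1 ⇒ n(H2SO4) = 1.7150 mol.
Reaction (2): H2SO4→Na2SO4 ratio 1:1 ⇒ n(Na2SO4) = 1.7150 mol.
Reaction (3): Na2SO4→BaSO4 ratio 1:1 ⇒ n(BaSO4) = 1.7150 mol.
Mass of BaSO4 = 1.7150 × 233.39 = 400.26 g.

400.3 g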